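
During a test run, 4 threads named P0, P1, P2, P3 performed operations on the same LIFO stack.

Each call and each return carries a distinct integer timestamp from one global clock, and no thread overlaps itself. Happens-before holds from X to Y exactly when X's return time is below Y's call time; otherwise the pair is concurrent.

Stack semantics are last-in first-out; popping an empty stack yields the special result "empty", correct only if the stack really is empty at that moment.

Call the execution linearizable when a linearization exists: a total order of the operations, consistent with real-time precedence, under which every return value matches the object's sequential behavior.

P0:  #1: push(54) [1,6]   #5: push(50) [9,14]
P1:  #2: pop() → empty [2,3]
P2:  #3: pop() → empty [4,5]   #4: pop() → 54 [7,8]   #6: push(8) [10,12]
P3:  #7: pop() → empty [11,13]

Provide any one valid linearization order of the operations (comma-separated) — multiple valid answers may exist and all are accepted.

#2, #3, #1, #4, #7, #5, #6

step 1: #2 pop() → empty — stack <>
step 2: #3 pop() → empty — stack <>
step 3: #1 push(54) — stack <54>
step 4: #4 pop() → 54 — stack <>
step 5: #7 pop() → empty — stack <>
step 6: #5 push(50) — stack <50>
step 7: #6 push(8) — stack <50,8>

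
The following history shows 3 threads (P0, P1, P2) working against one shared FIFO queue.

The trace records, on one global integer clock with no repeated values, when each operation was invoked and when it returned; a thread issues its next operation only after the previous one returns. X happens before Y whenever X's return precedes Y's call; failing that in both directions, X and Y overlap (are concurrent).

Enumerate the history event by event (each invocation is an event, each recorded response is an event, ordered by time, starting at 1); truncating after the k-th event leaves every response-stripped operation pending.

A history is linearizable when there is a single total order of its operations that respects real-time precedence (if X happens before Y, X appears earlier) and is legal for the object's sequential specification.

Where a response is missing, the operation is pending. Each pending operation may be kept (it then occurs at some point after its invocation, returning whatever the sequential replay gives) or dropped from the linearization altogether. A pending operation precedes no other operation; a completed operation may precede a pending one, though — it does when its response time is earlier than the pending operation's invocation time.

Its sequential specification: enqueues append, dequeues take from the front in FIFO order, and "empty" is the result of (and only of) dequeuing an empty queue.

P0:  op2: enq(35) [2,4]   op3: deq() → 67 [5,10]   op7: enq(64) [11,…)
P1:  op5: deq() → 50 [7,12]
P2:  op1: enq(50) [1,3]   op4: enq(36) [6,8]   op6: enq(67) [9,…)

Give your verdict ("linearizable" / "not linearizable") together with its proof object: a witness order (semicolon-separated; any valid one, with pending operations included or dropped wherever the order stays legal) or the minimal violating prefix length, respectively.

not linearizable — minimal violating prefix: 10 events

cut after 9 events: linearizable; cut after 10 events (op3 responds, time 10): not linearizable
4 completed operations, 4 real-time-consistent orders — every FIFO queue replay fails
every completion of the 2 pending operations (op5, op6) was checked; none linearizes
take op1, op2, op3, op4 (pending dropped): step 3 already fails, because op3 deq() → 67 cannot occur there
take op1, op2, op4, op3 (pending dropped): step 4 already fails, because op3 deq() → 67 cannot occur there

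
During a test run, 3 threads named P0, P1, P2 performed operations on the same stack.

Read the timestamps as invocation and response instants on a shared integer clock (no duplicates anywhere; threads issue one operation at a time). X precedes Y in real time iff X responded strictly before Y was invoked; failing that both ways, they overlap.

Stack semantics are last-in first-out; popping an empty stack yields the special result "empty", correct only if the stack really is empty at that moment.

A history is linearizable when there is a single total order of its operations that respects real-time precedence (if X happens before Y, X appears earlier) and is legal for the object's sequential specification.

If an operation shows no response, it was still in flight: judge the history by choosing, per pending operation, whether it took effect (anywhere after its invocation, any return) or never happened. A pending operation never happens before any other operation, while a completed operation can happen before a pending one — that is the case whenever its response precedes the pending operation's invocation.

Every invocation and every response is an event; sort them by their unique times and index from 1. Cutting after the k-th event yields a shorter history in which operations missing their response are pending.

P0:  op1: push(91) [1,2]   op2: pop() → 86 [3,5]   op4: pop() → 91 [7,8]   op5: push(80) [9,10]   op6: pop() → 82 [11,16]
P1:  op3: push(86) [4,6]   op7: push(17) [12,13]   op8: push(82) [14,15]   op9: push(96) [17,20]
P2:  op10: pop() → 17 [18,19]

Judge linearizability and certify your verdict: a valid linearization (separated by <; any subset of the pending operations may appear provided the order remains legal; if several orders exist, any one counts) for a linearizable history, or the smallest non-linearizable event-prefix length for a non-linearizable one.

linearizable — witness: op1 < op3 < op2 < op4 < op5 < op7 < op8 < op6 < op10 < op9

after step 1 (op1 push(91)): stack <91>
after step 2 (op3 push(86)): stack <91,86>
after step 3 (op2 pop() → 86): stack <91>
after step 4 (op4 pop() → 91): stack <>
after step 5 (op5 push(80)): stack <80>
after step 6 (op7 push(17)): stack <80,17>
after step 7 (op8 push(82)): stack <80,17,82>
after step 8 (op6 pop() → 82): stack <80,17>
after step 9 (op10 pop() → 17): stack <80>
after step 10 (op9 push(96)): stack <80,96>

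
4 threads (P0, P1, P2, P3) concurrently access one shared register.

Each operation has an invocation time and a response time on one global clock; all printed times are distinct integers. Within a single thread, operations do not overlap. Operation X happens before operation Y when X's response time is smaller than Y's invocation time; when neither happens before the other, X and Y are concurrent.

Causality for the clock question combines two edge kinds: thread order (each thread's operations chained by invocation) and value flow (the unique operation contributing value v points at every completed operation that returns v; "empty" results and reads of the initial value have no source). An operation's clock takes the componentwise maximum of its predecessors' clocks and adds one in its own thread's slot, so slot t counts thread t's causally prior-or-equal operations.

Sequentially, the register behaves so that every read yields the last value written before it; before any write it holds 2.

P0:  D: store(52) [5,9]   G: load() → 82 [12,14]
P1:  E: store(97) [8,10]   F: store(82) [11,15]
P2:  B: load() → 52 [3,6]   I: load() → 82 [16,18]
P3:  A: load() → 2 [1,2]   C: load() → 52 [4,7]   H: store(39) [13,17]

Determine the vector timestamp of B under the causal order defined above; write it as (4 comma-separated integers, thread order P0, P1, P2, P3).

root op A, invoked 1: fresh clock plus P3's own tick → (0, 0, 0, 1)
root op E, invoked 8: fresh clock plus P1's own tick → (0, 1, 0, 0)
root op D, invoked 5: fresh clock plus P0's own tick → (1, 0, 0, 0)
merge at F (invoked 11): VC(E)=(0, 1, 0, 0), own-thread bump on P1 → (0, 2, 0, 0)
merge at B (invoked 3): VC(D)=(1, 0, 0, 0), own-thread bump on P2 → (1, 0, 1, 0)
merge at C (invoked 4): VC(A)=(0, 0, 0, 1), VC(D)=(1, 0, 0, 0), own-thread bump on P3 → (1, 0, 0, 2)
merge at H (invoked 13): VC(C)=(1, 0, 0, 2), own-thread bump on P3 → (1, 0, 0, 3)
merge at G (invoked 12): VC(D)=(1, 0, 0, 0), VC(F)=(0, 2, 0, 0), own-thread bump on P0 → (2, 2, 0, 0)
merge at I (invoked 16): VC(B)=(1, 0, 1, 0), VC(F)=(0, 2, 0, 0), own-thread bump on P2 → (1, 2, 2, 0)
target: VC(B) = (1, 0, 1, 0)

(1, 0, 1, 0)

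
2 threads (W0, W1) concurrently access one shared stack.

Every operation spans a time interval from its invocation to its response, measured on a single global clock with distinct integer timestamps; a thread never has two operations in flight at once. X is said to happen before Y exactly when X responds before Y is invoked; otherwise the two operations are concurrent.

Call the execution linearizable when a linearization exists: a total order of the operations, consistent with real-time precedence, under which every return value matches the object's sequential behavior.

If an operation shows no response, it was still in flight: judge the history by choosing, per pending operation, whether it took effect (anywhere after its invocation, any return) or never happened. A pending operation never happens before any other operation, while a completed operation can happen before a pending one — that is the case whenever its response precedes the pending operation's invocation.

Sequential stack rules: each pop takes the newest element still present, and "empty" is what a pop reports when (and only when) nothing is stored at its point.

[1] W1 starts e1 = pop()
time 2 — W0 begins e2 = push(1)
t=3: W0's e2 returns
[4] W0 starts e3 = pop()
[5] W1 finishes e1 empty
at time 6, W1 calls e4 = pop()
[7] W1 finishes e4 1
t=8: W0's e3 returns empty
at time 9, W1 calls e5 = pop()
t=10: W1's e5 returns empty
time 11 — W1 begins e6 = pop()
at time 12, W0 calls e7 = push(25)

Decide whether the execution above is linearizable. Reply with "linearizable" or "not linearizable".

linearizable

a witness: e1, e2, e4, e3, e5
1. e1 pop() → empty, leaving stack <>
2. e2 push(1), leaving stack <1>
3. e4 pop() → 1, leaving stack <>
4. e3 pop() → empty, leaving stack <>
5. e5 pop() → empty, leaving stack <>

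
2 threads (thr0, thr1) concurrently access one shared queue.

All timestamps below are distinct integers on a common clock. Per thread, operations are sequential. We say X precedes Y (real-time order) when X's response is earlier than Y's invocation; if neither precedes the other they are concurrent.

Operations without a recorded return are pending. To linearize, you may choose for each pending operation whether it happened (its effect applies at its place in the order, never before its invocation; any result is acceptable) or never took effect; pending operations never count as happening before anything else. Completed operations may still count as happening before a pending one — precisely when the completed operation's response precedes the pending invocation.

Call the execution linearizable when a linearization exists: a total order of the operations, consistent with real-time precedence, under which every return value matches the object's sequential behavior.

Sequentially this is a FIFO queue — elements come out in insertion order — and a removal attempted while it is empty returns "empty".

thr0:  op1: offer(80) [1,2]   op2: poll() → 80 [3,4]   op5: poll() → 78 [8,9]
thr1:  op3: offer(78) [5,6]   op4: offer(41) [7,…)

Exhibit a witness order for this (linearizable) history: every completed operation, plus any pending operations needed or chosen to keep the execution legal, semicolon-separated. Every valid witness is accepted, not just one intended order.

after step 1 (op1 offer(80)): queue <80>
after step 2 (op2 poll() → 80): queue <>
after step 3 (op3 offer(78)): queue <78>
after step 4 (op4 offer(41) (pending, included)): queue <78,41>
after step 5 (op5 poll() → 78): queue <41>

op1; op2; op3; op4; op5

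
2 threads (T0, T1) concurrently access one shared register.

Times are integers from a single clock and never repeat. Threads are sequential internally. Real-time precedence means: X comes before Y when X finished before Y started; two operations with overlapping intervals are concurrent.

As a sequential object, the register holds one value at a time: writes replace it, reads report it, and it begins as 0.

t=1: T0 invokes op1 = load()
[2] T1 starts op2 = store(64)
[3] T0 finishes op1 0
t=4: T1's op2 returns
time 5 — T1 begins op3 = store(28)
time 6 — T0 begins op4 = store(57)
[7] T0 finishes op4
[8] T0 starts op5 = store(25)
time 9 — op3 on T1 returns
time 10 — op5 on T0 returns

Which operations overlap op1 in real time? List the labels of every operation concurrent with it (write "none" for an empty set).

concurrent with op1 ([1,3]): every op whose interval crosses 1..3
op2 [2,4]: concurrent
op3 [5,9]: after
op4 [6,7]: after
op5 [8,10]: after

op2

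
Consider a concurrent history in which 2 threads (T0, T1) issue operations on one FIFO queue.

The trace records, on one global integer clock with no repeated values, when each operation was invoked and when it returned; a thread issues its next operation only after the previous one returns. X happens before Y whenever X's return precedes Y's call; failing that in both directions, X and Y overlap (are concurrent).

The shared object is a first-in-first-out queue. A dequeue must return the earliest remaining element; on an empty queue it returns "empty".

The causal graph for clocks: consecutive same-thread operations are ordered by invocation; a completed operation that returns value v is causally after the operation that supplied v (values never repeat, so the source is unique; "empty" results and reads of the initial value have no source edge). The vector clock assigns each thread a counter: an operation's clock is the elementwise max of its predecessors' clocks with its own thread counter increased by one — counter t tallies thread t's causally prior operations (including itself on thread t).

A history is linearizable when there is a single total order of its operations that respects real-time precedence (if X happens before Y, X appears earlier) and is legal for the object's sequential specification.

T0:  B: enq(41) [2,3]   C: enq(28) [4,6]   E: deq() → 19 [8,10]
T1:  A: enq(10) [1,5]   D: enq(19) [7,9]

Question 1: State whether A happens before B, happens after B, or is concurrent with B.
A spans [1,5], B spans [2,3]
the intervals overlap in both directions

concurrent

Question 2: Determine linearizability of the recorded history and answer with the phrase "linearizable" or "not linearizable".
cut after 9 events: linearizable; cut after 10 events (E responds, time 10): not linearizable
real-time-consistent orders of the 5 completed operations: 6 — all fail the FIFO queue replay
one such order, A, B, C, D, E, breaks at step 5 where E deq() → 19 is illegal
one such order, A, B, C, E, D, breaks at step 4 where E deq() → 19 is illegal

not linearizable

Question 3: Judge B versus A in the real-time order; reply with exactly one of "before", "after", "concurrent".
B spans [2,3], A spans [1,5]
the intervals overlap in both directions

concurrent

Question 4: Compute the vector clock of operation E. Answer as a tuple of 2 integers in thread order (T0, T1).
no predecessors for A (invoked 1): T1 increments from zero → (0, 1)
no predecessors for B (invoked 2): T0 increments from zero → (1, 0)
merge at D (invoked 7): VC(A)=(0, 1), own-thread bump on T1 → (0, 2)
merge at C (invoked 4): VC(B)=(1, 0), own-thread bump on T0 → (2, 0)
merge at E (invoked 8): VC(C)=(2, 0), VC(D)=(0, 2), own-thread bump on T0 → (3, 2)
target: VC(E) = (3, 2)

(3, 2)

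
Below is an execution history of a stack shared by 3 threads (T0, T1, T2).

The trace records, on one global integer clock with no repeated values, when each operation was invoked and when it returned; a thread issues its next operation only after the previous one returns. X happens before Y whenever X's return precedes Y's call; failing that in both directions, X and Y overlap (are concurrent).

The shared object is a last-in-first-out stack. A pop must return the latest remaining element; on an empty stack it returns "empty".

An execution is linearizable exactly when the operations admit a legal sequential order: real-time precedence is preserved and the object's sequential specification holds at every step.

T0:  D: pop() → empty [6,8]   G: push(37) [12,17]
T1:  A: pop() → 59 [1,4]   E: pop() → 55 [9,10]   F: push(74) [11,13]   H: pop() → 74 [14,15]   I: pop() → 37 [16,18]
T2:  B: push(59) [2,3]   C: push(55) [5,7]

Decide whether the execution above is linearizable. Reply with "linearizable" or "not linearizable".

linearizable

witness order: B, A, D, C, E, F, H, G, I
after step 1 (B push(59)): stack <59>
after step 2 (A pop() → 59): stack <>
after step 3 (D pop() → empty): stack <>
after step 4 (C push(55)): stack <55>
after step 5 (E pop() → 55): stack <>
after step 6 (F push(74)): stack <74>
after step 7 (H pop() → 74): stack <>
after step 8 (G push(37)): stack <37>
after step 9 (I pop() → 37): stack <>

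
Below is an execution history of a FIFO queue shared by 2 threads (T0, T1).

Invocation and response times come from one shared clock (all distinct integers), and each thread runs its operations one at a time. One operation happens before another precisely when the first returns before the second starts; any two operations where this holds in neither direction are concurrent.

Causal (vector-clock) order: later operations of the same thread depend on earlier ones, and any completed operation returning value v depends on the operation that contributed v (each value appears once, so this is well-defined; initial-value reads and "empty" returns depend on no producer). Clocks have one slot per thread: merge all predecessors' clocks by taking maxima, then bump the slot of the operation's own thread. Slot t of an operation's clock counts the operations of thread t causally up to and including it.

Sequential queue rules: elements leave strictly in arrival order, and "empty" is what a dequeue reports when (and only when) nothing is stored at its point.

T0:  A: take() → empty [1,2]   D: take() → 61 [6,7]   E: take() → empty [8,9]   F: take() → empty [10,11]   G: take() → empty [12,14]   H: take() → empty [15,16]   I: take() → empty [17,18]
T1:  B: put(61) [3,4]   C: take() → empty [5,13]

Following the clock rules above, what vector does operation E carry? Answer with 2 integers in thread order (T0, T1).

(3, 1)

root op B, invoked 3: fresh clock plus T1's own tick → (0, 1)
root op A, invoked 1: fresh clock plus T0's own tick → (1, 0)
C, invoked 5, takes VC(B)=(0, 1) under max, adds 1 for T1 → (0, 2)
D, invoked 6, takes VC(A)=(1, 0), VC(B)=(0, 1) under max, adds 1 for T0 → (2, 1)
E, invoked 8, takes VC(D)=(2, 1) under max, adds 1 for T0 → (3, 1)
F, invoked 10, takes VC(E)=(3, 1) under max, adds 1 for T0 → (4, 1)
G, invoked 12, takes VC(F)=(4, 1) under max, adds 1 for T0 → (5, 1)
H, invoked 15, takes VC(G)=(5, 1) under max, adds 1 for T0 → (6, 1)
I, invoked 17, takes VC(H)=(6, 1) under max, adds 1 for T0 → (7, 1)
target: VC(E) = (3, 1)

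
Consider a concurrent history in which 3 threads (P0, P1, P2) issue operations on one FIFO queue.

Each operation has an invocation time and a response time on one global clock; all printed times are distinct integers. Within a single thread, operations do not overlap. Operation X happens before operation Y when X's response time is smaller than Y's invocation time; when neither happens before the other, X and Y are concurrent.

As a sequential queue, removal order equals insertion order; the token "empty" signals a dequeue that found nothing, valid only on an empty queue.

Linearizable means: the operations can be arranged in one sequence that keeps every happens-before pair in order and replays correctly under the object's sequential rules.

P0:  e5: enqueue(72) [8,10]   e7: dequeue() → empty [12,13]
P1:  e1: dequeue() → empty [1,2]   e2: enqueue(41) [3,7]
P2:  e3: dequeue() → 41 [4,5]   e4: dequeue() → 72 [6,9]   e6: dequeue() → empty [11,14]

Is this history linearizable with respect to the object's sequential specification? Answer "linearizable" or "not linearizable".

linearizable

witness order: e1, e2, e3, e5, e4, e6, e7
1. e1 dequeue() → empty, leaving queue <>
2. e2 enqueue(41), leaving queue <41>
3. e3 dequeue() → 41, leaving queue <>
4. e5 enqueue(72), leaving queue <72>
5. e4 dequeue() → 72, leaving queue <>
6. e6 dequeue() → empty, leaving queue <>
7. e7 dequeue() → empty, leaving queue <>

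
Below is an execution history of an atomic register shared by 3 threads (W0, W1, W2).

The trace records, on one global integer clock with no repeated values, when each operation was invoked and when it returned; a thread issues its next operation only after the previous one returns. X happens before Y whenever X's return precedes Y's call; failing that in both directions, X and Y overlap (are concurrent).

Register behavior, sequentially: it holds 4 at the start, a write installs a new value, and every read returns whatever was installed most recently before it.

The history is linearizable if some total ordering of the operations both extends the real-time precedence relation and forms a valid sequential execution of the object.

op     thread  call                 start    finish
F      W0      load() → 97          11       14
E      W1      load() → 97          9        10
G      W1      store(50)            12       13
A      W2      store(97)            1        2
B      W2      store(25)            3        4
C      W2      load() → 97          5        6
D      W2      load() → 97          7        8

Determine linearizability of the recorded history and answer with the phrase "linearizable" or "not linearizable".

not linearizable

already the first 6 events (up to C's response at time 6) admit no linearization; the first 5 still do
the sole real-time-consistent order of 3 completed operations fails the atomic register replay
e.g. A, B, C: illegal at step 3, since C load() → 97 cannot apply there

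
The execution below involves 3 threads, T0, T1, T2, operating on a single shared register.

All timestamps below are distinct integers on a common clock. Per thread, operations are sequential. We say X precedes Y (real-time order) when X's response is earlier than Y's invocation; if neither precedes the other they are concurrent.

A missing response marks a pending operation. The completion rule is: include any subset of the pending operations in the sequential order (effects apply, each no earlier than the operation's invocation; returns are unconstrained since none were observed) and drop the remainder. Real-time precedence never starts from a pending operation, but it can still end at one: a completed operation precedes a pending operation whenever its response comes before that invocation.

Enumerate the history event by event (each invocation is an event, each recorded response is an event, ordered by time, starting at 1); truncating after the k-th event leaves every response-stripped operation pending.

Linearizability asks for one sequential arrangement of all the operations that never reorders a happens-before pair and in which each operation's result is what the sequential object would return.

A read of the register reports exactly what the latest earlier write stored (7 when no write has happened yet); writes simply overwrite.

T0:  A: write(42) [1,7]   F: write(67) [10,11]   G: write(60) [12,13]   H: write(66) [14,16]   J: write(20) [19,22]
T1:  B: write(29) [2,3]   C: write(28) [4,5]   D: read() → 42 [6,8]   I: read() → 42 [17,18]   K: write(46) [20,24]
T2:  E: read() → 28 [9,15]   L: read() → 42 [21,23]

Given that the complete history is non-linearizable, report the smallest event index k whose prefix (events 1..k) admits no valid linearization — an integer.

15

events 1..14 are linearizable; a witness order is B, C, A, D, E, F, G:
step 1: B write(29) — value 29
step 2: C write(28) — value 28
step 3: A write(42) — value 42
step 4: D read() → 42 — value 42
step 5: E read() (pending, included) — value 42
step 6: F write(67) — value 67
step 7: G write(60) — value 60
with event 15 included (E responding at time 15), all real-time-consistent orders fail
no completion choice of the 1 pending operation (H) rescues it — every subset was tried
sample order A, B, C, D, E, F, G (pending dropped) stalls at step 4 — D read() → 42 has no legal effect
sample order A, B, C, D, F, E, G (pending dropped) stalls at step 4 — D read() → 42 has no legal effect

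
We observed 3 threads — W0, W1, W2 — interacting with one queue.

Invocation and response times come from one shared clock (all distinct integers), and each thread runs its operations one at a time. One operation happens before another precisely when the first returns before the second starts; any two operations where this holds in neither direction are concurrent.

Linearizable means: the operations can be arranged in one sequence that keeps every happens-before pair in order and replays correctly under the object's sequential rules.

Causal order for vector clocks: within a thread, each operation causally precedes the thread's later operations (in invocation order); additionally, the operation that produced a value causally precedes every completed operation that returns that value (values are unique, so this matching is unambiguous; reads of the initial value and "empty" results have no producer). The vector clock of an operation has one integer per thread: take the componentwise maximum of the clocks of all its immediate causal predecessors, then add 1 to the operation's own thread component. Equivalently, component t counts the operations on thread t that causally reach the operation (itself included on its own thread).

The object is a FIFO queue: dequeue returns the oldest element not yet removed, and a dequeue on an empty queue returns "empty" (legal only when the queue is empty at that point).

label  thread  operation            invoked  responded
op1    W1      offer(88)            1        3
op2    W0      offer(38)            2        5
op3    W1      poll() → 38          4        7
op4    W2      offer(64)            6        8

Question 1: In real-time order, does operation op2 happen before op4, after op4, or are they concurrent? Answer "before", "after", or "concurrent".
before

op2 spans [2,5], op4 spans [6,8]
resp(op2)=5 < inv(op4)=6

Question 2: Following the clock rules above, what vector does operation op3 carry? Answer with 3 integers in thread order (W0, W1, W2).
(1, 2, 0)

VC(op4, invoked at 6): no causal predecessors; +1 on W2 → (0, 0, 1)
VC(op1, invoked at 1): no causal predecessors; +1 on W1 → (0, 1, 0)
VC(op2, invoked at 2): no causal predecessors; +1 on W0 → (1, 0, 0)
invoked at 4, op3 merges VC(op1)=(0, 1, 0), VC(op2)=(1, 0, 0) and bumps W1's slot → (1, 2, 0)
target: VC(op3) = (1, 2, 0)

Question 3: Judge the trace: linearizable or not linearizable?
linearizable

a witness: op2, op1, op3, op4
after step 1 (op2 offer(38)): queue <38>
after step 2 (op1 offer(88)): queue <38,88>
after step 3 (op3 poll() → 38): queue <88>
after step 4 (op4 offer(64)): queue <88,64>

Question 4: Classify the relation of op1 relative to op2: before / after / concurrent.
concurrent

op1 spans [1,3], op2 spans [2,5]
the intervals overlap in both directions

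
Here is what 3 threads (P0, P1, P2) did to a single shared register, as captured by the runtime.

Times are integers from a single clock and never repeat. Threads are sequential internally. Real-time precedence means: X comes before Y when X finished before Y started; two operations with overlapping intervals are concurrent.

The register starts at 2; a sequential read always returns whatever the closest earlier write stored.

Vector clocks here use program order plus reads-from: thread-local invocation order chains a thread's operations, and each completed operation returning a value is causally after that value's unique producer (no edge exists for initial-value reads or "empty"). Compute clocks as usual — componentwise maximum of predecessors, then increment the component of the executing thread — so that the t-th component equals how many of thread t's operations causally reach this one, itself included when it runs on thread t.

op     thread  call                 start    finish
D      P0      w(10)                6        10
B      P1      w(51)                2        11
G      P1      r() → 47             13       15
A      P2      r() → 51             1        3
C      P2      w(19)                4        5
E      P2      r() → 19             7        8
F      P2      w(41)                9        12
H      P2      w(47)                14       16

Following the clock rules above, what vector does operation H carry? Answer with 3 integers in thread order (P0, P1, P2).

(0, 1, 5)

B, invoked 2, has no incoming edges; only P1's bump applies → (0, 1, 0)
D, invoked 6, has no incoming edges; only P0's bump applies → (1, 0, 0)
A, invoked 1, takes VC(B)=(0, 1, 0) under max, adds 1 for P2 → (0, 1, 1)
C, invoked 4, takes VC(A)=(0, 1, 1) under max, adds 1 for P2 → (0, 1, 2)
E, invoked 7, takes VC(C)=(0, 1, 2) under max, adds 1 for P2 → (0, 1, 3)
F, invoked 9, takes VC(E)=(0, 1, 3) under max, adds 1 for P2 → (0, 1, 4)
H, invoked 14, takes VC(F)=(0, 1, 4) under max, adds 1 for P2 → (0, 1, 5)
G, invoked 13, takes VC(B)=(0, 1, 0), VC(H)=(0, 1, 5) under max, adds 1 for P1 → (0, 2, 5)
target: VC(H) = (0, 1, 5)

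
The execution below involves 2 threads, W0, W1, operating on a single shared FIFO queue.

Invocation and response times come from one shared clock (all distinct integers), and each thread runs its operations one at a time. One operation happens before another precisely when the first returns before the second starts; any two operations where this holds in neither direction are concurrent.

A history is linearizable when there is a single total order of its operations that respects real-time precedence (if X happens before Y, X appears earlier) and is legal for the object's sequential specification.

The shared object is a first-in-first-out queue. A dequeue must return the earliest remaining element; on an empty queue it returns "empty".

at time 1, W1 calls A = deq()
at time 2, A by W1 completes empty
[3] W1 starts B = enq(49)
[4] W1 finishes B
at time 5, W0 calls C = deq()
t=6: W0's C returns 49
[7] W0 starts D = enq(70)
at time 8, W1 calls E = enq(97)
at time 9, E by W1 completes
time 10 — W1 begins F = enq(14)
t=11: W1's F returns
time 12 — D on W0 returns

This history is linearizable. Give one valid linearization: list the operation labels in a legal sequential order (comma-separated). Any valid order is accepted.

A, B, C, D, E, F

after step 1 (A deq() → empty): queue <>
after step 2 (B enq(49)): queue <49>
after step 3 (C deq() → 49): queue <>
after step 4 (D enq(70)): queue <70>
after step 5 (E enq(97)): queue <70,97>
after step 6 (F enq(14)): queue <70,97,14>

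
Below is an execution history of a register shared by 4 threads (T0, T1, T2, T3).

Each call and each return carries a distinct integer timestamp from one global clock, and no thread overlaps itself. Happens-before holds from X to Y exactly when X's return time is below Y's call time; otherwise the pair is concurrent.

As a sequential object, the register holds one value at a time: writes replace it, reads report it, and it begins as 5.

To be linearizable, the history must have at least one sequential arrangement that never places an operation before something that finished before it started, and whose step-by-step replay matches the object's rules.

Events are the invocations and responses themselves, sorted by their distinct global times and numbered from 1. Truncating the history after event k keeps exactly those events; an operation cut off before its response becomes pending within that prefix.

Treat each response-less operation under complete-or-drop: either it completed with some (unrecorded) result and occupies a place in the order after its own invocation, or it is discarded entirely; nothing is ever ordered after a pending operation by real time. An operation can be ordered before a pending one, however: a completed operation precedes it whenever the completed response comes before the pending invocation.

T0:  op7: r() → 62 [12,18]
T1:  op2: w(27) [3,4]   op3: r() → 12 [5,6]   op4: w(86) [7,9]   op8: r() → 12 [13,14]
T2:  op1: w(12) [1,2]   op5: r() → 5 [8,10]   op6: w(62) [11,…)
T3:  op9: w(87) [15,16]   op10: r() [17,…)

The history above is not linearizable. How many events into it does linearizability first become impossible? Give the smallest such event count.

events 1..5 are linearizable; a witness order is op1, op2:
1. op1 w(12), leaving value 12
2. op2 w(27), leaving value 27
once event 6 joins (op3's response, time 6), exhaustive search finds no witness
for example op1, op2, op3 fails at step 3: op3 r() → 12 is not legal there

6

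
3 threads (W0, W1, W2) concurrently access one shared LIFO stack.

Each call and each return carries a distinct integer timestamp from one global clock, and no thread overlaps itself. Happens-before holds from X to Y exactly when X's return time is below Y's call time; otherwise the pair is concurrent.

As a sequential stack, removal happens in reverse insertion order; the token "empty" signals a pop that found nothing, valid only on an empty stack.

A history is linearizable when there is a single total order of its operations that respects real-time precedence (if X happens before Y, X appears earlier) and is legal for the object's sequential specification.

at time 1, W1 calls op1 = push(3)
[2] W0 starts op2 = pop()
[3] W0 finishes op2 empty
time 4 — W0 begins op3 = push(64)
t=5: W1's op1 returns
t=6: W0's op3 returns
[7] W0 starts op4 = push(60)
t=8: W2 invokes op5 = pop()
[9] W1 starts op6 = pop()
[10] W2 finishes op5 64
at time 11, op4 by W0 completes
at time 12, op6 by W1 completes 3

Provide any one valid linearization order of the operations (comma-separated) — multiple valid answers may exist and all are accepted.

step 1: op2 pop() → empty — stack <>
step 2: op1 push(3) — stack <3>
step 3: op3 push(64) — stack <3,64>
step 4: op5 pop() → 64 — stack <3>
step 5: op6 pop() → 3 — stack <>
step 6: op4 push(60) — stack <60>

op2, op1, op3, op5, op6, op4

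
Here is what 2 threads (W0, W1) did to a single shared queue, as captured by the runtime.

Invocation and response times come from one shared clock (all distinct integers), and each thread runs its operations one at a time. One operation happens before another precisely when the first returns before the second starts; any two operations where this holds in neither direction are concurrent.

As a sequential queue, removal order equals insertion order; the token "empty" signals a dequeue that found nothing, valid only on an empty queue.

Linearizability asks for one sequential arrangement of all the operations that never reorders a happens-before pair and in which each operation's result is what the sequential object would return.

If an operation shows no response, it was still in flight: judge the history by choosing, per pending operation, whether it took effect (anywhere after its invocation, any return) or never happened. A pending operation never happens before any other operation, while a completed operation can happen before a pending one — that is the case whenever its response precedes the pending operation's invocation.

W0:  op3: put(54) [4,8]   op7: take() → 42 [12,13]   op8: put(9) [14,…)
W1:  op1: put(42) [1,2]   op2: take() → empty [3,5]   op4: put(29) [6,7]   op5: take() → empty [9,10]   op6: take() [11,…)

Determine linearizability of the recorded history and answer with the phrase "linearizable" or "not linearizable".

not linearizable

events 1..4 are fine; event 5 — the response of op2 at time 5 — makes the prefix non-linearizable
the sole real-time-consistent order of 2 completed operations fails the queue replay
include/drop combinations of the 1 pending operation (op3) were all tried; none helps
take op1, op2 (pending dropped): step 2 already fails, because op2 take() → empty cannot occur there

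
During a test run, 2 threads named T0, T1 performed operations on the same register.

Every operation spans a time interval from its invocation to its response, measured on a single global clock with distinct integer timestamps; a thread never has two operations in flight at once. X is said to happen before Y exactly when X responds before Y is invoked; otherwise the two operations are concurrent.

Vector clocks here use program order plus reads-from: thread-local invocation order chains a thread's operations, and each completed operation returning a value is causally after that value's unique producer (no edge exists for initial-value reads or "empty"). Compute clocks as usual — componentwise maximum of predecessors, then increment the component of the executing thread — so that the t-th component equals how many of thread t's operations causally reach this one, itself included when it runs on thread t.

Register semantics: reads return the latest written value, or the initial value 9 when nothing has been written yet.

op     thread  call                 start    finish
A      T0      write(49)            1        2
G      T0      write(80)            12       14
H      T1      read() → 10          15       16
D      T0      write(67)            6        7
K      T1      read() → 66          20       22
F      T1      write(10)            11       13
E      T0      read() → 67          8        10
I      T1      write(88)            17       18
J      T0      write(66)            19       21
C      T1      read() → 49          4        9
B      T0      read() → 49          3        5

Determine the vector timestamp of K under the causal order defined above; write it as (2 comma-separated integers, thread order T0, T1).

A, invoked 1, has no incoming edges; only T0's bump applies → (1, 0)
from VC(A)=(1, 0), C (invoked 4) maxes components and bumps T1 → (1, 1)
from VC(A)=(1, 0), B (invoked 3) maxes components and bumps T0 → (2, 0)
from VC(C)=(1, 1), F (invoked 11) maxes components and bumps T1 → (1, 2)
from VC(B)=(2, 0), D (invoked 6) maxes components and bumps T0 → (3, 0)
from VC(F)=(1, 2), H (invoked 15) maxes components and bumps T1 → (1, 3)
from VC(D)=(3, 0), E (invoked 8) maxes components and bumps T0 → (4, 0)
from VC(H)=(1, 3), I (invoked 17) maxes components and bumps T1 → (1, 4)
from VC(E)=(4, 0), G (invoked 12) maxes components and bumps T0 → (5, 0)
from VC(G)=(5, 0), J (invoked 19) maxes components and bumps T0 → (6, 0)
from VC(I)=(1, 4), VC(J)=(6, 0), K (invoked 20) maxes components and bumps T1 → (6, 5)
target: VC(K) = (6, 5)

(6, 5)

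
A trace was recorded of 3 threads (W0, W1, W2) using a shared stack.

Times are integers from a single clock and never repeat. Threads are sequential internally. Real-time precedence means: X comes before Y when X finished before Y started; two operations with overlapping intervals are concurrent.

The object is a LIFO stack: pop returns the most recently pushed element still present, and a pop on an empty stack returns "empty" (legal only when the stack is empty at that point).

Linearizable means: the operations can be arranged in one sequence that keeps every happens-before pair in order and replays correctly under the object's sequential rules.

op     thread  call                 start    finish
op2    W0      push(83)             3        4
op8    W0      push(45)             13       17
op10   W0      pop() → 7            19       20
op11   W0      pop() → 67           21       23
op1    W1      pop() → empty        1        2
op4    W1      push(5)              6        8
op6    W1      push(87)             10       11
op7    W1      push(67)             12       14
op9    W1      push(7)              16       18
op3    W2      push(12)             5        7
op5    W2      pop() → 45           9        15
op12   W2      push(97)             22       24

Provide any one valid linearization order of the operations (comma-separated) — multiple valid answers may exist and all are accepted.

step 1: op1 pop() → empty — stack <>
step 2: op2 push(83) — stack <83>
step 3: op3 push(12) — stack <83,12>
step 4: op4 push(5) — stack <83,12,5>
step 5: op6 push(87) — stack <83,12,5,87>
step 6: op7 push(67) — stack <83,12,5,87,67>
step 7: op8 push(45) — stack <83,12,5,87,67,45>
step 8: op5 pop() → 45 — stack <83,12,5,87,67>
step 9: op9 push(7) — stack <83,12,5,87,67,7>
step 10: op10 pop() → 7 — stack <83,12,5,87,67>
step 11: op11 pop() → 67 — stack <83,12,5,87>
step 12: op12 push(97) — stack <83,12,5,87,97>

op1, op2, op3, op4, op6, op7, op8, op5, op9, op10, op11, op12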